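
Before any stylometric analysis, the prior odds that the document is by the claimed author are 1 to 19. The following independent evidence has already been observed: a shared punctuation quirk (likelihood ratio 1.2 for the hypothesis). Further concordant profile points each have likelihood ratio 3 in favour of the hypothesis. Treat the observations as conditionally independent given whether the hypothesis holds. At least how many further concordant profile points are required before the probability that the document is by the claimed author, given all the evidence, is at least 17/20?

5

Prior odds = 1/19.
Bayes factor of the evidence already in hand = 1.2.
Odds after that evidence = (1/19) × 1.2 = 6/95.
Target odds = 0.85/0.15 = 17/3.
Need 3ⁿ ≥ 17/3 ÷ (6/95) = 1615/18.
3⁴ = 81 falls short of 1615/18 but 3⁵ = 243 reaches it, so n = 5.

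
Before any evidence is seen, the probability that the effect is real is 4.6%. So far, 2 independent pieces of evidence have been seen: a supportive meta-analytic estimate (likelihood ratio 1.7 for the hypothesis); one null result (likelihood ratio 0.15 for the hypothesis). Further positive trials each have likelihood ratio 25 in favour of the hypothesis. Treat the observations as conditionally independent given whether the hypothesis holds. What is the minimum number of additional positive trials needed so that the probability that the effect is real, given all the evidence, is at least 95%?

Prior odds = 0.046/0.954 = 23/477.
Combined Bayes factor of the evidence already in hand = 1.7 × 0.15 = 0.255.
Odds after that evidence = (23/477) × 0.255 = 391/31800.
Target odds = 0.95/0.05 = 19.
Need 25ⁿ ≥ 19 ÷ (391/31800) = 604200/391.
25² = 625 falls short of 604200/391 but 25³ = 15625 reaches it, so n = 3.

3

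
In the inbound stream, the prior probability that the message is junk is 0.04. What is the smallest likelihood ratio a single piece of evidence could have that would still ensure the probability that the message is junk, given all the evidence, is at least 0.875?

168

Prior odds = 0.04/0.96 = 1/24.
Target odds = 0.875/0.125 = 7.
Required Bayes factor = 7 ÷ (1/24) = 168.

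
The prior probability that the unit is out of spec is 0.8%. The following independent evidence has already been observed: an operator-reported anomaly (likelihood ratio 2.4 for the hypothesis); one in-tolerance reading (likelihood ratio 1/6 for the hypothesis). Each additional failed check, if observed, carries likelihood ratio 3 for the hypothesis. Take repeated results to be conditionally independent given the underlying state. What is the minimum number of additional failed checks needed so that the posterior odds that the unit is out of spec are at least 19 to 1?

8

Prior odds = 0.008/0.992 = 1/124.
Combined Bayes factor of the evidence already in hand = 2.4 × (1/6) = 0.4.
Odds after that evidence = (1/124) × 0.4 = 1/310.
Target odds = 19.
Need 3ⁿ ≥ 19 ÷ (1/310) = 5890.
3⁷ = 2187 falls short of 5890 but 3⁸ = 6561 reaches it, so n = 8.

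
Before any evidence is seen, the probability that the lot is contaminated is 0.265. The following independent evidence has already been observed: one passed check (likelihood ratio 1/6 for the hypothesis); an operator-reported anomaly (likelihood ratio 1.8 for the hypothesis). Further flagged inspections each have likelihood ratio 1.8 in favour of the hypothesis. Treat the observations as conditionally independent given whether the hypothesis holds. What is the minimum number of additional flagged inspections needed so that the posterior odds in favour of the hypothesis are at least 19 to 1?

9

Prior odds = 0.265/0.735 = 53/147.
Combined Bayes factor of the evidence already in hand = (1/6) × 1.8 = 0.3.
Odds after that evidence = (53/147) × 0.3 = 53/490.
Target odds = 19.
Need 1.8ⁿ ≥ 19 ÷ (53/490) = 9310/53.
1.8⁸ = 43046721/390625 falls short of 9310/53 but 1.8⁹ = 387420489/1953125 reaches it, so n = 9.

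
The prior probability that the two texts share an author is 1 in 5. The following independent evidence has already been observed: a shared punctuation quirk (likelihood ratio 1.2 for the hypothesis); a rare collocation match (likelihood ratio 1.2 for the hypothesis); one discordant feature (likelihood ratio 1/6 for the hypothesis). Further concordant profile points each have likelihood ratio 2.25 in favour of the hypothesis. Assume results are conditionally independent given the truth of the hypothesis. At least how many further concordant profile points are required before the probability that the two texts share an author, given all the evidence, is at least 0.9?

Prior odds = 0.2/0.8 = 0.25.
Combined Bayes factor of the evidence already in hand = 1.2 × 1.2 × (1/6) = 0.24.
Odds after that evidence = 0.25 × 0.24 = 0.06.
Target odds = 0.9/0.1 = 9.
Need 2.25ⁿ ≥ 9 ÷ 0.06 = 150.
2.25⁶ = 531441/4096 falls short of 150 but 2.25⁷ = 4782969/16384 reaches it, so n = 7.

7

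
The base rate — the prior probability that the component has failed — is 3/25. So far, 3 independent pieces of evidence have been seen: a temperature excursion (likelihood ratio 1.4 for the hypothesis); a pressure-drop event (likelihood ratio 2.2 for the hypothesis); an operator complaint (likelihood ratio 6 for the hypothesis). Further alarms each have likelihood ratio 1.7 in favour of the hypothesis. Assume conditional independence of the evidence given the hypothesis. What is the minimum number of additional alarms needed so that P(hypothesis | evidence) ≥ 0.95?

4

Prior odds = 0.12/0.88 = 3/22.
Combined Bayes factor of the evidence already in hand = 1.4 × 2.2 × 6 = 18.48.
Odds after that evidence = (3/22) × 18.48 = 2.52.
Target odds = 0.95/0.05 = 19.
Need 1.7ⁿ ≥ 19 ÷ 2.52 = 475/63.
1.7³ = 4.913 falls short of 475/63 but 1.7⁴ = 8.3521 reaches it, so n = 4.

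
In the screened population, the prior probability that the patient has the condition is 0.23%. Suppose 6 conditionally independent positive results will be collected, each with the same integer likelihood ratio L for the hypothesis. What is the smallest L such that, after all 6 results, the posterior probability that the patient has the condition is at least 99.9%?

9

Prior odds = 0.0023/0.9977 = 23/9977.
Target odds = 0.999/0.001 = 999.
Need L⁶ ≥ 999 ÷ (23/9977) = 9967023/23.
8⁶ = 262144 < 9967023/23 ≤ 531441 = 9⁶, so L = 9.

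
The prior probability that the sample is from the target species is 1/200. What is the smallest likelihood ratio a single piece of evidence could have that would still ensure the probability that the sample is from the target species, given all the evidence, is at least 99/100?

19701

Prior odds = 0.005/0.995 = 1/199.
Target odds = 0.99/0.01 = 99.
Required Bayes factor = 99 ÷ (1/199) = 19701.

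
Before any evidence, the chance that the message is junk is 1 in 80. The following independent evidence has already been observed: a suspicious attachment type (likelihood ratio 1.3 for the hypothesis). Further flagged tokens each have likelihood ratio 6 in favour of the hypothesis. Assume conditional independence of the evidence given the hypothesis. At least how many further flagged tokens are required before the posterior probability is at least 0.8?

4

Prior odds = 0.0125/0.9875 = 1/79.
Bayes factor of the evidence already in hand = 1.3.
Odds after that evidence = (1/79) × 1.3 = 13/790.
Target odds = 0.8/0.2 = 4.
Need 6ⁿ ≥ 4 ÷ (13/790) = 3160/13.
6³ = 216 falls short of 3160/13 but 6⁴ = 1296 reaches it, so n = 4.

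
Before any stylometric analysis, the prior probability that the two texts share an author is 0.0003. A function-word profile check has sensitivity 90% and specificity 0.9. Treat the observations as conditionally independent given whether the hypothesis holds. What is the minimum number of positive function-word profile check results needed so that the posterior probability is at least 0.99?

6

Prior odds: 0.0003 ÷ 0.9997 = 3/9997.
False-positive rate = 1 − 0.9 = 0.1; likelihood ratio of a positive = 0.9/0.1 = 9.
Target posterior odds = 0.99/0.01 = 99.
Need (3/9997) × 9ⁿ ≥ 99, i.e. 9ⁿ ≥ 329901.
9⁵ = 59049 falls short of 329901 but 9⁶ = 531441 reaches it, so n = 6.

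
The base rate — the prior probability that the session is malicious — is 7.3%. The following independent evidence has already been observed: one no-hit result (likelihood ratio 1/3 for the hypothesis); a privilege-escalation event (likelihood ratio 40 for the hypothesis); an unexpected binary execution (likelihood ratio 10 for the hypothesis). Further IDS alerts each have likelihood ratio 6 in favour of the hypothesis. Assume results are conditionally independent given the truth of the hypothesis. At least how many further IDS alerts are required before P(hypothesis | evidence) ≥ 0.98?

1

Prior odds = 0.073/0.927 = 73/927.
Combined Bayes factor of the evidence already in hand = (1/3) × 40 × 10 = 400/3.
Odds after that evidence = (73/927) × 400/3 = 29200/2781.
Target odds = 0.98/0.02 = 49.
Need 6ⁿ ≥ 49 ÷ (29200/2781) = 136269/29200.
6¹ = 6, which meets the required 136269/29200; so n = 1.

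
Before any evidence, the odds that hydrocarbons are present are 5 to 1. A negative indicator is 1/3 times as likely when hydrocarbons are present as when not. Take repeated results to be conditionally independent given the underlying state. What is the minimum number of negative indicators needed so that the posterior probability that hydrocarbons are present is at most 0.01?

6

Prior odds = 5.
Likelihood ratio per negative indicator = 1/3.
Target posterior odds = 0.01/0.99 = 1/99.
Need 5 × (1/3)ⁿ ≤ 1/99, i.e. (1/3)ⁿ ≤ 1/495.
(1/3)⁵ = 1/243 is still above 1/495 but (1/3)⁶ = 1/729 is at or below it, so n = 6.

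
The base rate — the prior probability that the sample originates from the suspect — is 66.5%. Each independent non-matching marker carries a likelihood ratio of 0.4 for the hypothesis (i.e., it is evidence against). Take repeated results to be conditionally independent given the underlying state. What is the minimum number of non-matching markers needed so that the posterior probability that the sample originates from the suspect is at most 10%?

4

Prior odds = 0.665/0.335 = 133/67.
Likelihood ratio per non-matching marker = 0.4.
Target posterior odds = 0.1/0.9 = 1/9.
Require 0.4ⁿ ≤ 1/9 ÷ (133/67) = 67/1197.
0.4³ = 0.064 is still above 67/1197 but 0.4⁴ = 0.0256 is at or below it, so n = 4.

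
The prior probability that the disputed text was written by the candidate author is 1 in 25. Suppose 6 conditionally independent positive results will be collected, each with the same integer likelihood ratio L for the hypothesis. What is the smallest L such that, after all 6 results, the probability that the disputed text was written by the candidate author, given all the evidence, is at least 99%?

Prior odds = 0.04/0.96 = 1/24.
Target odds = 0.99/0.01 = 99.
Need L⁶ ≥ 99 ÷ (1/24) = 2376.
3⁶ = 729 < 2376 ≤ 4096 = 4⁶, so L = 4.

4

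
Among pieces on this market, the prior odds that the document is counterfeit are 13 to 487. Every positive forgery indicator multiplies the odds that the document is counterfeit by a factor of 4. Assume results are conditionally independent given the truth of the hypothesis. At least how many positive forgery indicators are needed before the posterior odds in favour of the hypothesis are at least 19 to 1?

5

Prior odds = 13/487.
Likelihood ratio per positive forgery indicator = 4.
Target odds = 19.
Need (13/487) × 4ⁿ ≥ 19, i.e. 4ⁿ ≥ 9253/13.
4⁴ = 256 falls short of 9253/13 but 4⁵ = 1024 reaches it, so n = 5.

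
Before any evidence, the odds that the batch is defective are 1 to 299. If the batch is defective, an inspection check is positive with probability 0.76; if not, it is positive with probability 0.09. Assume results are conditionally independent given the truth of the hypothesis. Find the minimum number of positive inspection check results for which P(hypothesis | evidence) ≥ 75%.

4

Prior odds = 1/299.
Likelihood ratio of a positive = 0.76/0.09 = 76/9.
Target odds: 0.75 ÷ 0.25 = 3.
Need (1/299) × (76/9)ⁿ ≥ 3, i.e. (76/9)ⁿ ≥ 897.
(76/9)³ = 438976/729 falls short of 897 but (76/9)⁴ = 33362176/6561 reaches it, so n = 4.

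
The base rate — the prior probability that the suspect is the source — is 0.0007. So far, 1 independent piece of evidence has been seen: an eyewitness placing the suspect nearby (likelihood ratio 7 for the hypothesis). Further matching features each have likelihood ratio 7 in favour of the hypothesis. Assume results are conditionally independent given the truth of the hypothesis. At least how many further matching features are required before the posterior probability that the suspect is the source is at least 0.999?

Prior odds = 0.0007/0.9993 = 7/9993.
Bayes factor of the evidence already in hand = 7.
Odds after that evidence = (7/9993) × 7 = 49/9993.
Target odds = 0.999/0.001 = 999.
Need 7ⁿ ≥ 999 ÷ (49/9993) = 9983007/49.
7⁶ = 117649 falls short of 9983007/49 but 7⁷ = 823543 reaches it, so n = 7.

7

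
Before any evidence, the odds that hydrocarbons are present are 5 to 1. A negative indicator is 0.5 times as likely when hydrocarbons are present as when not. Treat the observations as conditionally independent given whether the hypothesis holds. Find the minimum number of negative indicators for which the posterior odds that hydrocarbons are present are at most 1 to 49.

Prior odds = 5.
Likelihood ratio per negative indicator = 0.5.
Target odds = 1/49.
Require 0.5ⁿ ≤ 1/49 ÷ 5 = 1/245.
0.5⁷ = 0.0078125 is still above 1/245 but 0.5⁸ = 0.00390625 is at or below it, so n = 8.

8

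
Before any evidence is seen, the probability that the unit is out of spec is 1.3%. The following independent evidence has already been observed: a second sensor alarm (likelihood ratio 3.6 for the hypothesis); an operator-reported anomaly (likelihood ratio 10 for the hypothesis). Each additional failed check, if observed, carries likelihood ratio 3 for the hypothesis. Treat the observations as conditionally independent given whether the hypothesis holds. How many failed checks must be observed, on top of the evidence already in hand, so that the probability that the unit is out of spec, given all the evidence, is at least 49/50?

5

Prior odds = 0.013/0.987 = 13/987.
Combined Bayes factor of the evidence already in hand = 3.6 × 10 = 36.
Odds after that evidence = (13/987) × 36 = 156/329.
Target odds = 0.98/0.02 = 49.
Need 3ⁿ ≥ 49 ÷ (156/329) = 16121/156.
3⁴ = 81 falls short of 16121/156 but 3⁵ = 243 reaches it, so n = 5.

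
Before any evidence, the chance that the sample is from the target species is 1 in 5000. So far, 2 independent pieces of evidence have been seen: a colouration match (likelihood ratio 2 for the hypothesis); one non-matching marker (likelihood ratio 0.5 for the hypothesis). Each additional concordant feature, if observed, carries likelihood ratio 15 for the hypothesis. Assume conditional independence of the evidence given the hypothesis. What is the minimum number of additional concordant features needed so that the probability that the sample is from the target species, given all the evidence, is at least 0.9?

4

Prior odds = 0.0002/0.9998 = 1/4999.
Combined Bayes factor of the evidence already in hand = 2 × 0.5 = 1.
Odds after that evidence = (1/4999) × 1 = 1/4999.
Target odds = 0.9/0.1 = 9.
Need 15ⁿ ≥ 9 ÷ (1/4999) = 44991.
15³ = 3375 falls short of 44991 but 15⁴ = 50625 reaches it, so n = 4.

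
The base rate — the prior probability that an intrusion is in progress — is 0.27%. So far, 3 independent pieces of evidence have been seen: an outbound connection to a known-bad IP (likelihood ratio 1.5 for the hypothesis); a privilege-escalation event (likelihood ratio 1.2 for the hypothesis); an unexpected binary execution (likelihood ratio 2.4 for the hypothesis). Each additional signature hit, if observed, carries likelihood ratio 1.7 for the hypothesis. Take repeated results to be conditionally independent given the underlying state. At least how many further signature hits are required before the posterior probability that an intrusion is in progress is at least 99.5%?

Prior odds = 0.0027/0.9973 = 27/9973.
Combined Bayes factor of the evidence already in hand = 1.5 × 1.2 × 2.4 = 4.32.
Odds after that evidence = (27/9973) × 4.32 = 2916/249325.
Target odds = 0.995/0.005 = 199.
Need 1.7ⁿ ≥ 199 ÷ (2916/249325) = 49615675/2916.
1.7¹⁸ ≈14063.1 falls short of 49615675/2916 but 1.7¹⁹ ≈23907.2 reaches it, so n = 19.

19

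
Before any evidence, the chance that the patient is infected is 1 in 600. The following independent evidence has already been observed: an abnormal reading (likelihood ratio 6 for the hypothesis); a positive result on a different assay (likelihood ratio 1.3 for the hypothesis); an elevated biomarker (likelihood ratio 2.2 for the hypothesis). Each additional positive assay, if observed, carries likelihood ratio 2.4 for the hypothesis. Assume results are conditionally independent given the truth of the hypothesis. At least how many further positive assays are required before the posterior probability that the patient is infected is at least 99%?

Prior odds = (1/600)/(599/600) = 1/599.
Combined Bayes factor of the evidence already in hand = 6 × 1.3 × 2.2 = 17.16.
Odds after that evidence = (1/599) × 17.16 = 429/14975.
Target odds = 0.99/0.01 = 99.
Need 2.4ⁿ ≥ 99 ÷ (429/14975) = 44925/13.
2.4⁹ ≈2641.81 falls short of 44925/13 but 2.4¹⁰ ≈6340.34 reaches it, so n = 10.

10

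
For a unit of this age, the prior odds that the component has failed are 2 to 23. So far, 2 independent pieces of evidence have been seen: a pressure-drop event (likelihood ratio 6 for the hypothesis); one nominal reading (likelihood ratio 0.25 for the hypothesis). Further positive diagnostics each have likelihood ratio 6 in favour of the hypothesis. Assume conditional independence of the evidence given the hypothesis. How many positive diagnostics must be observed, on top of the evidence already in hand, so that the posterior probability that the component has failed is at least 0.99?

4

Prior odds = 2/23.
Combined Bayes factor of the evidence already in hand = 6 × 0.25 = 1.5.
Odds after that evidence = (2/23) × 1.5 = 3/23.
Target odds = 0.99/0.01 = 99.
Need 6ⁿ ≥ 99 ÷ (3/23) = 759.
6³ = 216 falls short of 759 but 6⁴ = 1296 reaches it, so n = 4.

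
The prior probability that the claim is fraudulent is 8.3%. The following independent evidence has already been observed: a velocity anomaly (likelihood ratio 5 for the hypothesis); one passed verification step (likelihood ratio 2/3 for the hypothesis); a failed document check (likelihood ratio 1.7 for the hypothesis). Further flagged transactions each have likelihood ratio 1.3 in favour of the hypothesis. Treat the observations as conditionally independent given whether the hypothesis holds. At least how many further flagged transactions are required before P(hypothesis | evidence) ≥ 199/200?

23

Prior odds = 0.083/0.917 = 83/917.
Combined Bayes factor of the evidence already in hand = 5 × (2/3) × 1.7 = 17/3.
Odds after that evidence = (83/917) × 17/3 = 1411/2751.
Target odds = 0.995/0.005 = 199.
Need 1.3ⁿ ≥ 199 ÷ (1411/2751) = 547449/1411.
1.3²² ≈321.184 falls short of 547449/1411 but 1.3²³ ≈417.539 reaches it, so n = 23.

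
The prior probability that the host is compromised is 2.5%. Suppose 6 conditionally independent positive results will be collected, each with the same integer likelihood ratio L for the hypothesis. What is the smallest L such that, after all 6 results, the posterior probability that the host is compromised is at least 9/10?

Prior odds = 0.025/0.975 = 1/39.
Target odds = 0.9/0.1 = 9.
Need L⁶ ≥ 9 ÷ (1/39) = 351.
2⁶ = 64 < 351 ≤ 729 = 3⁶, so L = 3.

3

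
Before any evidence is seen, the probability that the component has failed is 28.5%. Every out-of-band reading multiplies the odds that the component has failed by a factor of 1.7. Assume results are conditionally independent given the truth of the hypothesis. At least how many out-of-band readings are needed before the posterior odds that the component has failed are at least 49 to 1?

10

Prior odds = 0.285/0.715 = 57/143.
Likelihood ratio per out-of-band reading = 1.7.
Target odds = 49.
Need (57/143) × 1.7ⁿ ≥ 49, i.e. 1.7ⁿ ≥ 7007/57.
1.7⁹ ≈118.588 falls short of 7007/57 but 1.7¹⁰ ≈201.599 reaches it, so n = 10.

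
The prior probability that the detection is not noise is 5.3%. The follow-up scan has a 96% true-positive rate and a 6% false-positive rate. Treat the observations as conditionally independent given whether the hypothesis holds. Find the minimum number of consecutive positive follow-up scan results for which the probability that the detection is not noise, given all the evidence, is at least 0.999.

Prior odds = 0.053/0.947 = 53/947.
Likelihood ratio of a positive result = 0.96/0.06 = 16.
Target odds: 0.999 ÷ 0.001 = 999.
Require 16ⁿ ≥ 999 ÷ (53/947) = 946053/53.
16³ = 4096 falls short of 946053/53 but 16⁴ = 65536 reaches it, so n = 4.

4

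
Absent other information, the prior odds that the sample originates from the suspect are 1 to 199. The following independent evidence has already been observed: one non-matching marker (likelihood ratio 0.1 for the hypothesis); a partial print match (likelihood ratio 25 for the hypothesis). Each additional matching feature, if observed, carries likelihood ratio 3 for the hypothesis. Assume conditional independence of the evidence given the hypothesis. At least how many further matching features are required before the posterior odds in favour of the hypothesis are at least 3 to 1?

Prior odds = 1/199.
Combined Bayes factor of the evidence already in hand = 0.1 × 25 = 2.5.
Odds after that evidence = (1/199) × 2.5 = 5/398.
Target odds = 3.
Need 3ⁿ ≥ 3 ÷ (5/398) = 238.8.
3⁴ = 81 falls short of 238.8 but 3⁵ = 243 reaches it, so n = 5.

5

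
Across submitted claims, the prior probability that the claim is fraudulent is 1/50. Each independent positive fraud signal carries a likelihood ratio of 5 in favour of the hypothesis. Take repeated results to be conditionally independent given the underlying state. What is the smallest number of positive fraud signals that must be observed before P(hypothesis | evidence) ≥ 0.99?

Prior odds = 0.02/0.98 = 1/49.
Likelihood ratio per positive fraud signal = 5.
Target odds: 0.99 ÷ 0.01 = 99.
Require 5ⁿ ≥ 99 ÷ (1/49) = 4851.
5⁵ = 3125 falls short of 4851 but 5⁶ = 15625 reaches it, so n = 6.

6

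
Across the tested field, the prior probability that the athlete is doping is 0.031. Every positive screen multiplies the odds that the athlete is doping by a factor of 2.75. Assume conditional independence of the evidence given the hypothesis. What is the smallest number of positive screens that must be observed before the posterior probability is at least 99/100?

Prior odds: 0.031 ÷ 0.969 = 31/969.
Likelihood ratio per positive screen = 2.75.
Target odds: 0.99 ÷ 0.01 = 99.
Need (31/969) × 2.75ⁿ ≥ 99, i.e. 2.75ⁿ ≥ 95931/31.
2.75⁷ = 19487171/16384 falls short of 95931/31 but 2.75⁸ = 214358881/65536 reaches it, so n = 8.

8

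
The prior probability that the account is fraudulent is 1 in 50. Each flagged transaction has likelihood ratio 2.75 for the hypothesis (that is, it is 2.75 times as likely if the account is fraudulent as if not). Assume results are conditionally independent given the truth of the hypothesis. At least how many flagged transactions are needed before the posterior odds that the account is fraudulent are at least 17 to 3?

Prior odds = 0.02/0.98 = 1/49.
Likelihood ratio per flagged transaction = 2.75.
Target odds = 17/3.
Require 2.75ⁿ ≥ 17/3 ÷ (1/49) = 833/3.
2.75⁵ = 161051/1024 falls short of 833/3 but 2.75⁶ = 1771561/4096 reaches it, so n = 6.

6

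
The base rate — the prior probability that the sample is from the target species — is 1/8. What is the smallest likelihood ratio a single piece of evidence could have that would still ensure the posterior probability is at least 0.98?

Prior odds = 0.125/0.875 = 1/7.
Target odds = 0.98/0.02 = 49.
Required Bayes factor = 49 ÷ (1/7) = 343.

343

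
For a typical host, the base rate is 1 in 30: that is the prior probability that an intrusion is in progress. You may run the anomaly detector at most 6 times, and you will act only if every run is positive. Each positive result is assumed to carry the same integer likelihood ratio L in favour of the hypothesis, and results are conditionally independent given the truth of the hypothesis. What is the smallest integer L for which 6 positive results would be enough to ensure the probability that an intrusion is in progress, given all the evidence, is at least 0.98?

Prior odds = (1/30)/(29/30) = 1/29.
Target odds = 0.98/0.02 = 49.
Need L⁶ ≥ 49 ÷ (1/29) = 1421.
3⁶ = 729 < 1421 ≤ 4096 = 4⁶, so L = 4.

4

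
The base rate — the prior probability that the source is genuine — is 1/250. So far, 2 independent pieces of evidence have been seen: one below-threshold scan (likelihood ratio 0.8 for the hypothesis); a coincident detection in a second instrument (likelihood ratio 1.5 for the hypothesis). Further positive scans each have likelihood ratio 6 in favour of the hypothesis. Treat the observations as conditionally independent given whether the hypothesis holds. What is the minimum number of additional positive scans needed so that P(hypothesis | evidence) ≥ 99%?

Prior odds = 0.004/0.996 = 1/249.
Combined Bayes factor of the evidence already in hand = 0.8 × 1.5 = 1.2.
Odds after that evidence = (1/249) × 1.2 = 2/415.
Target odds = 0.99/0.01 = 99.
Need 6ⁿ ≥ 99 ÷ (2/415) = 20542.5.
6⁵ = 7776 falls short of 20542.5 but 6⁶ = 46656 reaches it, so n = 6.

6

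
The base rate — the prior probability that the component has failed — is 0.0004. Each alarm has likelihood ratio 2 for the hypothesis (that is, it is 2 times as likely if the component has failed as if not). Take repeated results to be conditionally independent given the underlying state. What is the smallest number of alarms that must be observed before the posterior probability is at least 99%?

Prior odds = 0.0004/0.9996 = 1/2499.
Likelihood ratio per alarm = 2.
Target odds: 0.99 ÷ 0.01 = 99.
Require 2ⁿ ≥ 99 ÷ (1/2499) = 247401.
2¹⁷ = 131072 falls short of 247401 but 2¹⁸ = 262144 reaches it, so n = 18.

18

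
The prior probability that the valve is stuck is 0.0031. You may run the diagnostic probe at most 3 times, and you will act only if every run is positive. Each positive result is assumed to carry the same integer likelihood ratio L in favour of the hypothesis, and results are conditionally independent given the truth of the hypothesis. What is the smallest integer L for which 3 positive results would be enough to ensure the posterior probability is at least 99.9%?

Prior odds = 0.0031/0.9969 = 31/9969.
Target odds = 0.999/0.001 = 999.
Need L³ ≥ 999 ÷ (31/9969) = 9959031/31.
68³ = 314432 < 9959031/31 ≤ 328509 = 69³, so L = 69.

69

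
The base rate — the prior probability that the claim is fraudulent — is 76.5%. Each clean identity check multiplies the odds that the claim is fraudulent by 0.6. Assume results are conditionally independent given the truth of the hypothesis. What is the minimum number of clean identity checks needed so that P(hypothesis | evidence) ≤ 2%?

10

Prior odds = 0.765/0.235 = 153/47.
Likelihood ratio per clean identity check = 0.6.
Target posterior odds = 0.02/0.98 = 1/49.
Require 0.6ⁿ ≤ 1/49 ÷ (153/47) = 47/7497.
0.6⁹ = 19683/1953125 is still above 47/7497 but 0.6¹⁰ = 59049/9765625 is at or below it, so n = 10.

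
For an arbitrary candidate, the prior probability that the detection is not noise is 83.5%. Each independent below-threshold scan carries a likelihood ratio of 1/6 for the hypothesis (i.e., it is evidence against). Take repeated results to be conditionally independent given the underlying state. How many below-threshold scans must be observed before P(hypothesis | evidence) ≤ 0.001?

5

Prior odds: 0.835 ÷ 0.165 = 167/33.
Likelihood ratio per below-threshold scan = 1/6.
Target odds: 0.001 ÷ 0.999 = 1/999.
Require (1/6)ⁿ ≤ 1/999 ÷ (167/33) = 11/55611.
(1/6)⁴ = 1/1296 is still above 11/55611 but (1/6)⁵ = 1/7776 is at or below it, so n = 5.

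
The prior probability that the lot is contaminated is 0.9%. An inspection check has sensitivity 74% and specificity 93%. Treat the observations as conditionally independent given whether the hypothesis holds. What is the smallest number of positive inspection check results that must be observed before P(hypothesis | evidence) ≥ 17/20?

Prior odds = 0.009/0.991 = 9/991.
False-positive rate = 1 − 0.93 = 0.07; likelihood ratio of a positive = 0.74/0.07 = 74/7.
Target posterior odds = 0.85/0.15 = 17/3.
Need (9/991) × (74/7)ⁿ ≥ 17/3, i.e. (74/7)ⁿ ≥ 16847/27.
(74/7)² = 5476/49 falls short of 16847/27 but (74/7)³ = 405224/343 reaches it, so n = 3.

3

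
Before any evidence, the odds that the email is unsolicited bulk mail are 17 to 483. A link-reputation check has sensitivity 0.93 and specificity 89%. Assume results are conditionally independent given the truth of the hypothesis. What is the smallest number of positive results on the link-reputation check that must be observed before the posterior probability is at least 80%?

Prior odds = 17/483.
False-positive rate = 1 − 0.89 = 0.11; likelihood ratio of a positive = 0.93/0.11 = 93/11.
Target posterior odds = 0.8/0.2 = 4.
Need (17/483) × (93/11)ⁿ ≥ 4, i.e. (93/11)ⁿ ≥ 1932/17.
(93/11)² = 8649/121 falls short of 1932/17 but (93/11)³ = 804357/1331 reaches it, so n = 3.

3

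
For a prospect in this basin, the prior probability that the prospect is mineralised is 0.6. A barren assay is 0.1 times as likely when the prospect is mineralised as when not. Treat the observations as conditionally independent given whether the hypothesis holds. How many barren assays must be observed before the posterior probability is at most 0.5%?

Prior odds: 0.6 ÷ 0.4 = 1.5.
Likelihood ratio per barren assay = 0.1.
Target posterior odds = 0.005/0.995 = 1/199.
Require 0.1ⁿ ≤ 1/199 ÷ 1.5 = 2/597.
0.1² = 0.01 is still above 2/597 but 0.1³ = 0.001 is at or below it, so n = 3.

3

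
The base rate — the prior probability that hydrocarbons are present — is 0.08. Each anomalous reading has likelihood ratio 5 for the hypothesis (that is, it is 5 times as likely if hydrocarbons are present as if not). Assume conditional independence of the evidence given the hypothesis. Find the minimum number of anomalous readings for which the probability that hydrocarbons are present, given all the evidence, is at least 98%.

Prior odds: 0.08 ÷ 0.92 = 2/23.
Likelihood ratio per anomalous reading = 5.
Target posterior odds = 0.98/0.02 = 49.
Need (2/23) × 5ⁿ ≥ 49, i.e. 5ⁿ ≥ 563.5.
5³ = 125 falls short of 563.5 but 5⁴ = 625 reaches it, so n = 4.

4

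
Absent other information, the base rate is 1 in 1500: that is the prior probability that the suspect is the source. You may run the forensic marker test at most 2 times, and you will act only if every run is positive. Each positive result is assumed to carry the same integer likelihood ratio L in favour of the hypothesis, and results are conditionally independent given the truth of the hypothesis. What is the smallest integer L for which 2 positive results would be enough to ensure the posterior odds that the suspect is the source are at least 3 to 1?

Prior odds = (1/1500)/(1499/1500) = 1/1499.
Target odds = 3.
Need L² ≥ 3 ÷ (1/1499) = 4497.
67² = 4489 < 4497 ≤ 4624 = 68², so L = 68.

68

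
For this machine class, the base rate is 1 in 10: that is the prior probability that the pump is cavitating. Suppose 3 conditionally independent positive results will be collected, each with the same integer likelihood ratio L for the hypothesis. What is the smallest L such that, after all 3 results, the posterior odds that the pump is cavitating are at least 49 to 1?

Prior odds = 0.1/0.9 = 1/9.
Target odds = 49.
Need L³ ≥ 49 ÷ (1/9) = 441.
7³ = 343 < 441 ≤ 512 = 8³, so L = 8.

8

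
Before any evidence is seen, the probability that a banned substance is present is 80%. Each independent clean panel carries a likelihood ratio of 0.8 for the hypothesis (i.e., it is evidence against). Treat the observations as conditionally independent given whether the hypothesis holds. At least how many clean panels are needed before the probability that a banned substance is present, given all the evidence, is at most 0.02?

24

Prior odds: 0.8 ÷ 0.2 = 4.
Likelihood ratio per clean panel = 0.8.
Target posterior odds = 0.02/0.98 = 1/49.
Need 4 × 0.8ⁿ ≤ 1/49, i.e. 0.8ⁿ ≤ 1/196.
0.8²³ ≈0.00590296 is still above 1/196 but 0.8²⁴ ≈0.00472237 is at or below it, so n = 24.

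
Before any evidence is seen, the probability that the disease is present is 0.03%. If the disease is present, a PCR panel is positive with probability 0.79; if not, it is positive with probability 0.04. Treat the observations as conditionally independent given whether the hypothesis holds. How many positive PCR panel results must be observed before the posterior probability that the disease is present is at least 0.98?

Prior odds: 0.0003 ÷ 0.9997 = 3/9997.
Likelihood ratio of a positive = 0.79/0.04 = 19.75.
Target posterior odds = 0.98/0.02 = 49.
Require 19.75ⁿ ≥ 49 ÷ (3/9997) = 489853/3.
19.75⁴ = 38950081/256 falls short of 489853/3 but 19.75⁵ ≈3.00494e+06 reaches it, so n = 5.

5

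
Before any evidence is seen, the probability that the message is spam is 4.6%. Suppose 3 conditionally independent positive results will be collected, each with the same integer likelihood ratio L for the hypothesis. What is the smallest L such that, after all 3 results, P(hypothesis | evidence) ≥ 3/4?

4

Prior odds = 0.046/0.954 = 23/477.
Target odds = 0.75/0.25 = 3.
Need L³ ≥ 3 ÷ (23/477) = 1431/23.
3³ = 27 < 1431/23 ≤ 64 = 4³, so L = 4.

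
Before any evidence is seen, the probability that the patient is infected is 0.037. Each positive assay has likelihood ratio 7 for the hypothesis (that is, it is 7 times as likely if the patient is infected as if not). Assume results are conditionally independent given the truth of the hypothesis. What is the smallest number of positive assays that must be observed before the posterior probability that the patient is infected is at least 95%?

4

Prior odds: 0.037 ÷ 0.963 = 37/963.
Likelihood ratio per positive assay = 7.
Target odds: 0.95 ÷ 0.05 = 19.
Need (37/963) × 7ⁿ ≥ 19, i.e. 7ⁿ ≥ 18297/37.
7³ = 343 falls short of 18297/37 but 7⁴ = 2401 reaches it, so n = 4.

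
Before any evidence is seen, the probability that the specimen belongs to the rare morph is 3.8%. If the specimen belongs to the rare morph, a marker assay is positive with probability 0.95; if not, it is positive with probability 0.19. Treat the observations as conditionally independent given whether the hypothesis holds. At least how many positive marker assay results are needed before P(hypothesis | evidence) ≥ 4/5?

Prior odds = 0.038/0.962 = 19/481.
Likelihood ratio of a positive = 0.95/0.19 = 5.
Target posterior odds = 0.8/0.2 = 4.
Require 5ⁿ ≥ 4 ÷ (19/481) = 1924/19.
5² = 25 falls short of 1924/19 but 5³ = 125 reaches it, so n = 3.

3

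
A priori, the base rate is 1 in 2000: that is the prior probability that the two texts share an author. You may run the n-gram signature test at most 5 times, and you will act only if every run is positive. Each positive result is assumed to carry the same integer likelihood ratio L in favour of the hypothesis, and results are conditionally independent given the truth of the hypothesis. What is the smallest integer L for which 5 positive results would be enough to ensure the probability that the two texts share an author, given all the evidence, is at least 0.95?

Prior odds = 0.0005/0.9995 = 1/1999.
Target odds = 0.95/0.05 = 19.
Need L⁵ ≥ 19 ÷ (1/1999) = 37981.
8⁵ = 32768 < 37981 ≤ 59049 = 9⁵, so L = 9.

9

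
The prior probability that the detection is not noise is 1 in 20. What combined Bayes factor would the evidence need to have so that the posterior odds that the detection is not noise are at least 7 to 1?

Prior odds = 0.05/0.95 = 1/19.
Target odds = 7.
Required Bayes factor = 7 ÷ (1/19) = 133.

133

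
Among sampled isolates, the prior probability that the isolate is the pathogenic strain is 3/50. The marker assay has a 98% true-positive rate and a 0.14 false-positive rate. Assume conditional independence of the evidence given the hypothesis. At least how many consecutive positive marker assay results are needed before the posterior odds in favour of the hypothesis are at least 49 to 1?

4

Prior odds: 0.06 ÷ 0.94 = 3/47.
Likelihood ratio of a positive result = 0.98/0.14 = 7.
Target odds = 49.
Require 7ⁿ ≥ 49 ÷ (3/47) = 2303/3.
7³ = 343 falls short of 2303/3 but 7⁴ = 2401 reaches it, so n = 4.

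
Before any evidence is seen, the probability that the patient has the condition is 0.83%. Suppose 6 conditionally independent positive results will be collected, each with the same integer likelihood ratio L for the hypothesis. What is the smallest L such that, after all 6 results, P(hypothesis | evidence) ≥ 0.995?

6

Prior odds = 0.0083/0.9917 = 83/9917.
Target odds = 0.995/0.005 = 199.
Need L⁶ ≥ 199 ÷ (83/9917) = 1973483/83.
5⁶ = 15625 < 1973483/83 ≤ 46656 = 6⁶, so L = 6.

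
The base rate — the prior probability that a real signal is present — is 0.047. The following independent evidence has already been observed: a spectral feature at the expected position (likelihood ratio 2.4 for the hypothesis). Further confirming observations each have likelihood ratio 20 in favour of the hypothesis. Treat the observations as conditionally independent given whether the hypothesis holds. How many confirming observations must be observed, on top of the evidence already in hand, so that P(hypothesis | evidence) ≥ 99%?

Prior odds = 0.047/0.953 = 47/953.
Bayes factor of the evidence already in hand = 2.4.
Odds after that evidence = (47/953) × 2.4 = 564/4765.
Target odds = 0.99/0.01 = 99.
Need 20ⁿ ≥ 99 ÷ (564/4765) = 157245/188.
20² = 400 falls short of 157245/188 but 20³ = 8000 reaches it, so n = 3.

3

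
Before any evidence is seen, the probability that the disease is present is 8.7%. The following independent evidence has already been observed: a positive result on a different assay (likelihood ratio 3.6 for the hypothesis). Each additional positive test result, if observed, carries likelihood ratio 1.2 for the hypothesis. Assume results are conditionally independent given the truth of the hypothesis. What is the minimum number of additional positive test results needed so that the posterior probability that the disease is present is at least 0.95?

Prior odds = 0.087/0.913 = 87/913.
Bayes factor of the evidence already in hand = 3.6.
Odds after that evidence = (87/913) × 3.6 = 1566/4565.
Target odds = 0.95/0.05 = 19.
Need 1.2ⁿ ≥ 19 ÷ (1566/4565) = 86735/1566.
1.2²² ≈55.2061 falls short of 86735/1566 but 1.2²³ ≈66.2474 reaches it, so n = 23.

23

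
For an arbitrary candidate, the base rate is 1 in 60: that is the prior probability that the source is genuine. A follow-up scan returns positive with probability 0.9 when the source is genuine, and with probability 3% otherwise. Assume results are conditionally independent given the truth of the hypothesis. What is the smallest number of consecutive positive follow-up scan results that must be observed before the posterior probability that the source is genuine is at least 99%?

3

Prior odds: (1/60) ÷ (59/60) = 1/59.
Likelihood ratio of a positive result = 0.9/0.03 = 30.
Target odds: 0.99 ÷ 0.01 = 99.
Require 30ⁿ ≥ 99 ÷ (1/59) = 5841.
30² = 900 falls short of 5841 but 30³ = 27000 reaches it, so n = 3.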